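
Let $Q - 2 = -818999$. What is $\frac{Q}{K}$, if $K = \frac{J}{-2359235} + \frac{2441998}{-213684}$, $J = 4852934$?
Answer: $\frac{206440794831372390}{3399120750193} \approx 60734.0$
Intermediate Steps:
$Q = -818997$ ($Q = 2 - 818999 = -818997$)
$K = - \frac{3399120750193}{252065385870}$ ($K = \frac{4852934}{-2359235} + \frac{2441998}{-213684} = 4852934 \left(- \frac{1}{2359235}\right) + 2441998 \left(- \frac{1}{213684}\right) = - \frac{4852934}{2359235} - \frac{1220999}{106842} = - \frac{3399120750193}{252065385870} \approx -13.485$)
$\frac{Q}{K} = - \frac{818997}{- \frac{3399120750193}{252065385870}} = \left(-818997\right) \left(- \frac{252065385870}{3399120750193}\right) = \frac{206440794831372390}{3399120750193}$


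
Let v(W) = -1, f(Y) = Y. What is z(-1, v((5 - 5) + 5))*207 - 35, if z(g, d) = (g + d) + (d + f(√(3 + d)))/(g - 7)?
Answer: -3385/8 - 207*√2/8 ≈ -459.72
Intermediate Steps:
z(g, d) = d + g + (d + √(3 + d))/(-7 + g) (z(g, d) = (g + d) + (d + √(3 + d))/(g - 7) = (d + g) + (d + √(3 + d))/(-7 + g) = d + g + (d + √(3 + d))/(-7 + g))
z(-1, v((5 - 5) + 5))*207 - 35 = (((-1)² + √(3 - 1) - 7*(-1) - 6*(-1) - 1*(-1))/(-7 - 1))*207 - 35 = ((1 + √2 + 7 + 6 + 1)/(-8))*207 - 35 = -(15 + √2)/8*207 - 35 = (-15/8 - √2/8)*207 - 35 = (-3105/8 - 207*√2/8) - 35 = -3385/8 - 207*√2/8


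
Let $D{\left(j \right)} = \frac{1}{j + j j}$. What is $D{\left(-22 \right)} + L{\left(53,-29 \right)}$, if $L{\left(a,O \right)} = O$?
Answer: $- \frac{13397}{462} \approx -28.998$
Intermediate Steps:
$D{\left(j \right)} = \frac{1}{j + j^{2}}$
$D{\left(-22 \right)} + L{\left(53,-29 \right)} = \frac{1}{\left(-22\right) \left(1 - 22\right)} - 29 = - \frac{1}{22 \left(-21\right)} - 29 = \left(- \frac{1}{22}\right) \left(- \frac{1}{21}\right) - 29 = \frac{1}{462} - 29 = - \frac{13397}{462}$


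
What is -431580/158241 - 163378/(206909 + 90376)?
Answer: -51385119466/15680891895 ≈ -3.2769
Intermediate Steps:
-431580/158241 - 163378/(206909 + 90376) = -431580*1/158241 - 163378/297285 = -143860/52747 - 163378*1/297285 = -143860/52747 - 163378/297285 = -51385119466/15680891895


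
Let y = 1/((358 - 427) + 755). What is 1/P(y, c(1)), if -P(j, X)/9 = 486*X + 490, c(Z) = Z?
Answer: -1/8784 ≈ -0.00011384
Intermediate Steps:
y = 1/686 (y = 1/(-69 + 755) = 1/686 ≈ 0.0014577)
P(j, X) = -4410 - 4374*X (P(j, X) = -9*(486*X + 490) = -9*(490 + 486*X) = -4410 - 4374*X)
1/P(y, c(1)) = 1/(-4410 - 4374*1) = 1/(-4410 - 4374) = 1/(-8784) = -1/8784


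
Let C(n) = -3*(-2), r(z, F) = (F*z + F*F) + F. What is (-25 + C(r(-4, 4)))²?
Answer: 361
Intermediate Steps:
r(z, F) = F + F² + F*z (r(z, F) = (F*z + F²) + F = (F² + F*z) + F = F + F² + F*z)
C(n) = 6
(-25 + C(r(-4, 4)))² = (-25 + 6)² = (-19)² = 361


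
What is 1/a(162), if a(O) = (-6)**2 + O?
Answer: 1/198 ≈ 0.0050505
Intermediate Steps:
a(O) = 36 + O
1/a(162) = 1/(36 + 162) = 1/198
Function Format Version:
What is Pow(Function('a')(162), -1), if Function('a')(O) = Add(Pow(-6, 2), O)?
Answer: Rational(1, 198) ≈ 0.0050505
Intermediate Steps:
Function('a')(O) = Add(36, O)
Pow(Function('a')(162), -1) = Pow(Add(36, 162), -1) = Pow(198, -1) = Rational(1, 198)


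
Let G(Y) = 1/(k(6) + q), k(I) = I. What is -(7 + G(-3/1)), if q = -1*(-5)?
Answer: -78/11 ≈ -7.0909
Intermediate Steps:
q = 5
G(Y) = 1/11 (G(Y) = 1/(6 + 5) = 1/11)
-(7 + G(-3/1)) = -(7 + 1/11) = -1*78/11 = -78/11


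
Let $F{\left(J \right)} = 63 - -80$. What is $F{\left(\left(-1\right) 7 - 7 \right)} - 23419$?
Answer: $-23276$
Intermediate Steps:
$F{\left(J \right)} = 143$ ($F{\left(J \right)} = 63 + 80 = 143$)
$F{\left(\left(-1\right) 7 - 7 \right)} - 23419 = 143 - 23419 = -23276$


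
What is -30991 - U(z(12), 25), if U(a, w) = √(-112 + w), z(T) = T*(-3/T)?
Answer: -30991 - I*√87 ≈ -30991.0 - 9.3274*I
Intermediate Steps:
z(T) = -3
-30991 - U(z(12), 25) = -30991 - √(-112 + 25) = -30991 - √(-87) = -30991 - I*√87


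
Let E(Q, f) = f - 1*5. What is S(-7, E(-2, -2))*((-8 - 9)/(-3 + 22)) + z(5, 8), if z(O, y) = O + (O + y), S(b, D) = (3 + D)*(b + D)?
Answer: -610/19 ≈ -32.105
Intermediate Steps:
E(Q, f) = -5 + f (E(Q, f) = f - 5 = -5 + f)
S(b, D) = (3 + D)*(D + b)
z(O, y) = y + 2*O
S(-7, E(-2, -2))*((-8 - 9)/(-3 + 22)) + z(5, 8) = ((-5 - 2)² + 3*(-5 - 2) + 3*(-7) + (-5 - 2)*(-7))*((-8 - 9)/(-3 + 22)) + (8 + 2*5) = ((-7)² + 3*(-7) - 21 - 7*(-7))*(-17/19) + (8 + 10) = (49 - 21 - 21 + 49)*(-17*1/19) + 18 = 56*(-17/19) + 18 = -952/19 + 18 = -610/19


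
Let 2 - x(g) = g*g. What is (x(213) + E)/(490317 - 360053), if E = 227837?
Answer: 91235/65132 ≈ 1.4008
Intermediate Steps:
x(g) = 2 - g**2 (x(g) = 2 - g*g = 2 - g**2)
(x(213) + E)/(490317 - 360053) = ((2 - 1*213**2) + 227837)/(490317 - 360053) = ((2 - 1*45369) + 227837)/130264 = ((2 - 45369) + 227837)*(1/130264) = (-45367 + 227837)*(1/130264) = 182470*(1/130264) = 91235/65132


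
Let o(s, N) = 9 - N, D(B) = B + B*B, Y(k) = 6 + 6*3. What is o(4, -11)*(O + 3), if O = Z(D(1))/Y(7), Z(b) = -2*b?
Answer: 170/3 ≈ 56.667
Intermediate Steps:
Y(k) = 24 (Y(k) = 6 + 18 = 24)
D(B) = B + B²
O = -⅙ (O = -2*(1 + 1)/24 = -2*2*(1/24) = -4*1/24 = -⅙ ≈ -0.16667)
o(4, -11)*(O + 3) = (9 - 1*(-11))*(-⅙ + 3) = (9 + 11)*(17/6) = 20*(17/6) = 170/3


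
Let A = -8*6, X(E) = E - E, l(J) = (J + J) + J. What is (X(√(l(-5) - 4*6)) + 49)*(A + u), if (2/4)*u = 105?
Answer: 7938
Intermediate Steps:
u = 210 (u = 2*105 = 210)
l(J) = 3*J (l(J) = 2*J + J = 3*J)
X(E) = 0
A = -48
(X(√(l(-5) - 4*6)) + 49)*(A + u) = (0 + 49)*(-48 + 210) = 49*162 = 7938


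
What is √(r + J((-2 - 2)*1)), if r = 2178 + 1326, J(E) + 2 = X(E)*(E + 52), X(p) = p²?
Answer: √4270 ≈ 65.345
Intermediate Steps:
J(E) = -2 + E²*(52 + E) (J(E) = -2 + E²*(E + 52) = -2 + E²*(52 + E))
r = 3504
√(r + J((-2 - 2)*1)) = √(3504 + (-2 + ((-2 - 2)*1)³ + 52*((-2 - 2)*1)²)) = √(3504 + (-2 + (-4*1)³ + 52*(-4*1)²)) = √(3504 + (-2 + (-4)³ + 52*(-4)²)) = √(3504 + (-2 - 64 + 52*16)) = √(3504 + (-2 - 64 + 832)) = √(3504 + 766) = √4270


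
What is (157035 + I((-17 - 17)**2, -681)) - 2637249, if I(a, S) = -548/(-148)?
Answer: -91767781/37 ≈ -2.4802e+6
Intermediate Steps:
I(a, S) = 137/37 (I(a, S) = -548*(-1/148) = 137/37)
(157035 + I((-17 - 17)**2, -681)) - 2637249 = (157035 + 137/37) - 2637249 = 5810432/37 - 2637249 = -91767781/37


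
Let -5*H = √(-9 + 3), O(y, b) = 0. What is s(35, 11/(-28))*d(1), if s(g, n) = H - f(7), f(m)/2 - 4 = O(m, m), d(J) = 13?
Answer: -104 - 13*I*√6/5 ≈ -104.0 - 6.3687*I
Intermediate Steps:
f(m) = 8 (f(m) = 8 + 2*0 = 8 + 0 = 8)
H = -I*√6/5 (H = -√(-9 + 3)/5 = -I*√6/5 ≈ -0.4899*I)
s(g, n) = -8 - I*√6/5 (s(g, n) = -I*√6/5 - 1*8 = -I*√6/5 - 8 = -8 - I*√6/5)
s(35, 11/(-28))*d(1) = (-8 - I*√6/5)*13 = -104 - 13*I*√6/5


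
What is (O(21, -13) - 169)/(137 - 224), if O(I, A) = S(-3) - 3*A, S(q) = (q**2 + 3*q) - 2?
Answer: 44/29 ≈ 1.5172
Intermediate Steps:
S(q) = -2 + q**2 + 3*q
O(I, A) = -2 - 3*A (O(I, A) = (-2 + (-3)**2 + 3*(-3)) - 3*A = (-2 + 9 - 9) - 3*A = -2 - 3*A)
(O(21, -13) - 169)/(137 - 224) = ((-2 - 3*(-13)) - 169)/(137 - 224) = ((-2 + 39) - 169)/(-87) = (37 - 169)*(-1/87) = -132*(-1/87) = 44/29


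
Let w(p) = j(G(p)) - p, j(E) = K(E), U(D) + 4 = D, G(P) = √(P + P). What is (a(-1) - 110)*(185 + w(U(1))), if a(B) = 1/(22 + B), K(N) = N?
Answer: -434092/21 - 2309*I*√6/21 ≈ -20671.0 - 269.33*I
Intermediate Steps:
G(P) = √2*√P (G(P) = √(2*P) = √2*√P)
U(D) = -4 + D
j(E) = E
w(p) = -p + √2*√p (w(p) = √2*√p - p = -p + √2*√p)
(a(-1) - 110)*(185 + w(U(1))) = (1/(22 - 1) - 110)*(185 + (-(-4 + 1) + √2*√(-4 + 1))) = (1/21 - 110)*(185 + (-1*(-3) + √2*√(-3))) = (1/21 - 110)*(185 + (3 + √2*(I*√3))) = -2309*(185 + (3 + I*√6))/21 = -2309*(188 + I*√6)/21 = -434092/21 - 2309*I*√6/21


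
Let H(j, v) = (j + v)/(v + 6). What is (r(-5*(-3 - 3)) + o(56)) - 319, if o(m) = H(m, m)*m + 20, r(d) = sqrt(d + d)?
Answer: -6133/31 + 2*sqrt(15) ≈ -190.09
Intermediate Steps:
H(j, v) = (j + v)/(6 + v)
r(d) = sqrt(2)*sqrt(d) (r(d) = sqrt(2*d) = sqrt(2)*sqrt(d))
o(m) = 20 + 2*m**2/(6 + m) (o(m) = ((m + m)/(6 + m))*m + 20 = ((2*m)/(6 + m))*m + 20 = (2*m/(6 + m))*m + 20 = 2*m**2/(6 + m) + 20 = 20 + 2*m**2/(6 + m))
(r(-5*(-3 - 3)) + o(56)) - 319 = (sqrt(2)*sqrt(-5*(-3 - 3)) + 2*(60 + 56**2 + 10*56)/(6 + 56)) - 319 = (sqrt(2)*sqrt(-5*(-6)) + 2*(60 + 3136 + 560)/62) - 319 = (sqrt(2)*sqrt(30) + 2*(1/62)*3756) - 319 = (2*sqrt(15) + 3756/31) - 319 = (3756/31 + 2*sqrt(15)) - 319 = -6133/31 + 2*sqrt(15)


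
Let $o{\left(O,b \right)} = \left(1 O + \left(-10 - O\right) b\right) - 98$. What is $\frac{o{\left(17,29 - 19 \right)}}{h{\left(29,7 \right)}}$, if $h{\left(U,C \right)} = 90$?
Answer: $- \frac{39}{10} \approx -3.9$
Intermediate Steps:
$o{\left(O,b \right)} = -98 + O + b \left(-10 - O\right)$ ($o{\left(O,b \right)} = \left(O + b \left(-10 - O\right)\right) - 98 = -98 + O + b \left(-10 - O\right)$)
$\frac{o{\left(17,29 - 19 \right)}}{h{\left(29,7 \right)}} = \frac{-98 + 17 - 10 \left(29 - 19\right) - 17 \left(29 - 19\right)}{90} = \left(-98 + 17 - 10 \left(29 - 19\right) - 17 \left(29 - 19\right)\right) \frac{1}{90} = \left(-98 + 17 - 100 - 17 \cdot 10\right) \frac{1}{90} = \left(-98 + 17 - 100 - 170\right) \frac{1}{90} = \left(-351\right) \frac{1}{90} = - \frac{39}{10}$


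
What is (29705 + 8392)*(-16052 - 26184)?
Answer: -1609064892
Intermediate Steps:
(29705 + 8392)*(-16052 - 26184) = 38097*(-42236) = -1609064892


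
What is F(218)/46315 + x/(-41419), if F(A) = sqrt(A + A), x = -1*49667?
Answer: 49667/41419 + 2*sqrt(109)/46315 ≈ 1.1996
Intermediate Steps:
x = -49667
F(A) = sqrt(2)*sqrt(A) (F(A) = sqrt(2*A) = sqrt(2)*sqrt(A))
F(218)/46315 + x/(-41419) = (sqrt(2)*sqrt(218))/46315 - 49667/(-41419) = (2*sqrt(109))*(1/46315) - 49667*(-1/41419) = 2*sqrt(109)/46315 + 49667/41419 = 49667/41419 + 2*sqrt(109)/46315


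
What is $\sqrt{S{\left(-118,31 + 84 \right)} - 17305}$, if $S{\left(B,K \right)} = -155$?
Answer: $6 i \sqrt{485} \approx 132.14 i$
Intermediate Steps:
$\sqrt{S{\left(-118,31 + 84 \right)} - 17305} = \sqrt{-155 - 17305} = \sqrt{-17460} = 6 i \sqrt{485}$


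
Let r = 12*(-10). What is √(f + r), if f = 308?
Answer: 2*√47 ≈ 13.711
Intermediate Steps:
r = -120
√(f + r) = √(308 - 120) = √188 = 2*√47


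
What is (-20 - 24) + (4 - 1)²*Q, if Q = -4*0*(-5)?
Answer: -44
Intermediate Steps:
Q = 0 (Q = 0*(-5) = 0)
(-20 - 24) + (4 - 1)²*Q = (-20 - 24) + (4 - 1)²*0 = -44 + 3²*0 = -44 + 9*0 = -44 + 0 = -44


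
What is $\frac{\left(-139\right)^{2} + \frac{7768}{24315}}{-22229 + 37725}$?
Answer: $\frac{469797883}{376785240} \approx 1.2469$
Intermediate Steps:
$\frac{\left(-139\right)^{2} + \frac{7768}{24315}}{-22229 + 37725} = \frac{19321 + 7768 \cdot \frac{1}{24315}}{15496} = \left(19321 + \frac{7768}{24315}\right) \frac{1}{15496} = \frac{469797883}{24315} \cdot \frac{1}{15496} = \frac{469797883}{376785240}$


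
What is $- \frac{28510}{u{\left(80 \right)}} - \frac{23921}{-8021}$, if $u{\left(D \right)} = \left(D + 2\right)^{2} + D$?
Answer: $- \frac{32960113}{27287442} \approx -1.2079$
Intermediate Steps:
$u{\left(D \right)} = D + \left(2 + D\right)^{2}$ ($u{\left(D \right)} = \left(2 + D\right)^{2} + D = D + \left(2 + D\right)^{2}$)
$- \frac{28510}{u{\left(80 \right)}} - \frac{23921}{-8021} = - \frac{28510}{80 + \left(2 + 80\right)^{2}} - \frac{23921}{-8021} = - \frac{28510}{80 + 82^{2}} - - \frac{23921}{8021} = - \frac{28510}{80 + 6724} + \frac{23921}{8021} = - \frac{28510}{6804} + \frac{23921}{8021} = \left(-28510\right) \frac{1}{6804} + \frac{23921}{8021} = - \frac{14255}{3402} + \frac{23921}{8021} = - \frac{32960113}{27287442}$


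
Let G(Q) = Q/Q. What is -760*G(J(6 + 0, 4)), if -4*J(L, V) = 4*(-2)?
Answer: -760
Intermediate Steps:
J(L, V) = 2 (J(L, V) = -(-2) = -¼*(-8) = 2)
G(Q) = 1
-760*G(J(6 + 0, 4)) = -760*1 = -760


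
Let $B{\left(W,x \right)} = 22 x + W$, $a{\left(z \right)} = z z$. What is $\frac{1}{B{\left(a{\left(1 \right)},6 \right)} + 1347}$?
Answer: $\frac{1}{1480} \approx 0.00067568$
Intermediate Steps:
$a{\left(z \right)} = z^{2}$
$B{\left(W,x \right)} = W + 22 x$
$\frac{1}{B{\left(a{\left(1 \right)},6 \right)} + 1347} = \frac{1}{\left(1^{2} + 22 \cdot 6\right) + 1347} = \frac{1}{\left(1 + 132\right) + 1347} = \frac{1}{133 + 1347} = \frac{1}{1480}$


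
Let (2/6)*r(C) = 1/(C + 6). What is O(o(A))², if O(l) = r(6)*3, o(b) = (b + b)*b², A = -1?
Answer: 9/16 ≈ 0.56250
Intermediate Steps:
r(C) = 3/(6 + C) (r(C) = 3/(C + 6) = 3/(6 + C))
o(b) = 2*b³ (o(b) = (2*b)*b² = 2*b³)
O(l) = ¾ (O(l) = (3/(6 + 6))*3 = (3/12)*3 = (3*(1/12))*3 = (¼)*3 = ¾)
O(o(A))² = (¾)² = 9/16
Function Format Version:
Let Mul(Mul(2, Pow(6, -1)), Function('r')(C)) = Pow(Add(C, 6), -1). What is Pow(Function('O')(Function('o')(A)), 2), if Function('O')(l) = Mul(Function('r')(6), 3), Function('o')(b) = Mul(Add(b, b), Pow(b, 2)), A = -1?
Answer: Rational(9, 16) ≈ 0.56250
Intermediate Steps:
Function('r')(C) = Mul(3, Pow(Add(6, C), -1)) (Function('r')(C) = Mul(3, Pow(Add(C, 6), -1)) = Mul(3, Pow(Add(6, C), -1)))
Function('o')(b) = Mul(2, Pow(b, 3)) (Function('o')(b) = Mul(Mul(2, b), Pow(b, 2)) = Mul(2, Pow(b, 3)))
Function('O')(l) = Rational(3, 4) (Function('O')(l) = Mul(Mul(3, Pow(Add(6, 6), -1)), 3) = Mul(Mul(3, Pow(12, -1)), 3) = Mul(Mul(3, Rational(1, 12)), 3) = Mul(Rational(1, 4), 3) = Rational(3, 4))
Pow(Function('O')(Function('o')(A)), 2) = Pow(Rational(3, 4), 2) = Rational(9, 16)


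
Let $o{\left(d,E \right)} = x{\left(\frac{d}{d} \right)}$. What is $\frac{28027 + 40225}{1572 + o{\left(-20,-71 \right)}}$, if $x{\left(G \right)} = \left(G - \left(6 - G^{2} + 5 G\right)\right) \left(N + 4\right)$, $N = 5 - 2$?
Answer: $\frac{68252}{1509} \approx 45.23$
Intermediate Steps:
$N = 3$
$x{\left(G \right)} = -42 - 28 G + 7 G^{2}$ ($x{\left(G \right)} = \left(G - \left(6 - G^{2} + 5 G\right)\right) \left(3 + 4\right) = \left(G - \left(6 - G^{2} + 5 G\right)\right) 7 = \left(-6 + G^{2} - 4 G\right) 7 = -42 - 28 G + 7 G^{2}$)
$o{\left(d,E \right)} = -63$ ($o{\left(d,E \right)} = -42 - 28 \frac{d}{d} + 7 \left(\frac{d}{d}\right)^{2} = -42 - 28 + 7 \cdot 1^{2} = -42 - 28 + 7 \cdot 1 = -42 - 28 + 7 = -63$)
$\frac{28027 + 40225}{1572 + o{\left(-20,-71 \right)}} = \frac{28027 + 40225}{1572 - 63} = \frac{68252}{1509}$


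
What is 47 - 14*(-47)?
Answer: 705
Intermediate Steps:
47 - 14*(-47) = 47 + 658 = 705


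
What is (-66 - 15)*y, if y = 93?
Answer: -7533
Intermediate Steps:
(-66 - 15)*y = (-66 - 15)*93 = -81*93 = -7533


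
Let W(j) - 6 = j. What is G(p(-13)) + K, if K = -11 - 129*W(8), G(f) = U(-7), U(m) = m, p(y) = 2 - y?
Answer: -1824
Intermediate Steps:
W(j) = 6 + j
G(f) = -7
K = -1817 (K = -11 - 129*(6 + 8) = -11 - 129*14 = -11 - 1806 = -1817)
G(p(-13)) + K = -7 - 1817 = -1824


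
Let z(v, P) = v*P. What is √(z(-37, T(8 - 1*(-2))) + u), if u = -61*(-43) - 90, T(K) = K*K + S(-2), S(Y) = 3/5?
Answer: I*√29730/5 ≈ 34.485*I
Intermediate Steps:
S(Y) = ⅗ (S(Y) = 3*(⅕) = ⅗)
T(K) = ⅗ + K² (T(K) = K*K + ⅗ = K² + ⅗ = ⅗ + K²)
z(v, P) = P*v
u = 2533 (u = 2623 - 90 = 2533)
√(z(-37, T(8 - 1*(-2))) + u) = √((⅗ + (8 - 1*(-2))²)*(-37) + 2533) = √((⅗ + (8 + 2)²)*(-37) + 2533) = √((⅗ + 10²)*(-37) + 2533) = √((⅗ + 100)*(-37) + 2533) = √((503/5)*(-37) + 2533) = √(-18611/5 + 2533) = √(-5946/5) = I*√29730/5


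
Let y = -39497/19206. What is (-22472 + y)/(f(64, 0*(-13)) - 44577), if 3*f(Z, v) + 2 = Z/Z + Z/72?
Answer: 1294910187/2568439720 ≈ 0.50416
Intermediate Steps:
y = -39497/19206 (y = -39497*1/19206 = -39497/19206 ≈ -2.0565)
f(Z, v) = -1/3 + Z/216 (f(Z, v) = -2/3 + (Z/Z + Z/72)/3 = -2/3 + (1 + Z*(1/72))/3 = -2/3 + (1 + Z/72)/3 = -2/3 + (1/3 + Z/216) = -1/3 + Z/216)
(-22472 + y)/(f(64, 0*(-13)) - 44577) = (-22472 - 39497/19206)/((-1/3 + (1/216)*64) - 44577) = -431636729/(19206*((-1/3 + 8/27) - 44577)) = -431636729/(19206*(-1/27 - 44577)) = -431636729/(19206*(-1203580/27)) = -431636729/19206*(-27/1203580) = 1294910187/2568439720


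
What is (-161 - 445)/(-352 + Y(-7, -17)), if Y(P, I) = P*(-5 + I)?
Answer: 101/33 ≈ 3.0606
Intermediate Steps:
(-161 - 445)/(-352 + Y(-7, -17)) = (-161 - 445)/(-352 - 7*(-5 - 17)) = -606/(-352 - 7*(-22)) = -606/(-352 + 154) = -606/(-198) = -606*(-1/198) = 101/33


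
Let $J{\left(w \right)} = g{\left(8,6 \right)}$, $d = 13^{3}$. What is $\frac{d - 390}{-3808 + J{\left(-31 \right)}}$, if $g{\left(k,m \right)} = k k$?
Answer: $- \frac{139}{288} \approx -0.48264$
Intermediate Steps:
$d = 2197$
$g{\left(k,m \right)} = k^{2}$
$J{\left(w \right)} = 64$ ($J{\left(w \right)} = 8^{2} = 64$)
$\frac{d - 390}{-3808 + J{\left(-31 \right)}} = \frac{2197 - 390}{-3808 + 64} = \frac{1807}{-3744} = 1807 \left(- \frac{1}{3744}\right) = - \frac{139}{288}$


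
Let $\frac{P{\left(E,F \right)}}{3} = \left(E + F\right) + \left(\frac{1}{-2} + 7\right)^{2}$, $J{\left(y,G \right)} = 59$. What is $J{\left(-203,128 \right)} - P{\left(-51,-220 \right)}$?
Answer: $\frac{2981}{4} \approx 745.25$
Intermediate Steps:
$P{\left(E,F \right)} = \frac{507}{4} + 3 E + 3 F$ ($P{\left(E,F \right)} = 3 \left(\left(E + F\right) + \left(\frac{1}{-2} + 7\right)^{2}\right) = 3 \left(\left(E + F\right) + \left(- \frac{1}{2} + 7\right)^{2}\right) = 3 \left(\left(E + F\right) + \left(\frac{13}{2}\right)^{2}\right) = 3 \left(\left(E + F\right) + \frac{169}{4}\right) = 3 \left(\frac{169}{4} + E + F\right) = \frac{507}{4} + 3 E + 3 F$)
$J{\left(-203,128 \right)} - P{\left(-51,-220 \right)} = 59 - \left(\frac{507}{4} + 3 \left(-51\right) + 3 \left(-220\right)\right) = 59 - \left(\frac{507}{4} - 153 - 660\right) = 59 - - \frac{2745}{4} = 59 + \frac{2745}{4} = \frac{2981}{4}$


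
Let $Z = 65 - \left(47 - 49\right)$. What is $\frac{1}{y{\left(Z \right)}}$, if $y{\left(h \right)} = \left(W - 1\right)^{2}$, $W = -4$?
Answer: $\frac{1}{25} \approx 0.04$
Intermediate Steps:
$Z = 67$ ($Z = 65 - \left(47 - 49\right) = 65 - -2 = 65 + 2 = 67$)
$y{\left(h \right)} = 25$ ($y{\left(h \right)} = \left(-4 - 1\right)^{2} = \left(-5\right)^{2} = 25$)
$\frac{1}{y{\left(Z \right)}} = \frac{1}{25}$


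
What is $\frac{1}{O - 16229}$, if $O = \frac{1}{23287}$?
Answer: $- \frac{23287}{377924722} \approx -6.1618 \cdot 10^{-5}$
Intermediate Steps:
$O = \frac{1}{23287} \approx 4.2942 \cdot 10^{-5}$
$\frac{1}{O - 16229} = \frac{1}{\frac{1}{23287} - 16229} = \frac{1}{- \frac{377924722}{23287}} = - \frac{23287}{377924722}$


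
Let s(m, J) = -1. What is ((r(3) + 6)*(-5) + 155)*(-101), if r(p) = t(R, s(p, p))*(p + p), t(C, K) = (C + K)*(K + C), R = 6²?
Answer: 3699125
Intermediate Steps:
R = 36
t(C, K) = (C + K)² (t(C, K) = (C + K)*(C + K) = (C + K)²)
r(p) = 2450*p (r(p) = (36 - 1)²*(p + p) = 35²*(2*p) = 1225*(2*p) = 2450*p)
((r(3) + 6)*(-5) + 155)*(-101) = ((2450*3 + 6)*(-5) + 155)*(-101) = ((7350 + 6)*(-5) + 155)*(-101) = (7356*(-5) + 155)*(-101) = (-36780 + 155)*(-101) = -36625*(-101) = 3699125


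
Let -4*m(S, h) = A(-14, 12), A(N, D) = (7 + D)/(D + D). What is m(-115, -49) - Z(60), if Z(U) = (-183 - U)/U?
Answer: 1849/480 ≈ 3.8521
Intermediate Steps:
A(N, D) = (7 + D)/(2*D) (A(N, D) = (7 + D)/((2*D)) = (7 + D)*(1/(2*D)) = (7 + D)/(2*D))
m(S, h) = -19/96 (m(S, h) = -(7 + 12)/(8*12) = -19/(8*12) = -¼*19/24 = -19/96)
Z(U) = (-183 - U)/U
m(-115, -49) - Z(60) = -19/96 - (-183 - 1*60)/60 = -19/96 - (-183 - 60)/60 = -19/96 - (-243)/60 = -19/96 - 1*(-81/20) = -19/96 + 81/20 = 1849/480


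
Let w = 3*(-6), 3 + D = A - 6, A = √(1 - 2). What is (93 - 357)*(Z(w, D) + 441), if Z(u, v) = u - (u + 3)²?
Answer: -52272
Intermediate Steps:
A = I (A = √(-1) = I ≈ 1.0*I)
D = -9 + I (D = -3 + (I - 6) = -3 + (-6 + I) = -9 + I ≈ -9.0 + 1.0*I)
w = -18
Z(u, v) = u - (3 + u)²
(93 - 357)*(Z(w, D) + 441) = (93 - 357)*((-18 - (3 - 18)²) + 441) = -264*((-18 - 1*(-15)²) + 441) = -264*((-18 - 1*225) + 441) = -264*((-18 - 225) + 441) = -264*(-243 + 441) = -264*198 = -52272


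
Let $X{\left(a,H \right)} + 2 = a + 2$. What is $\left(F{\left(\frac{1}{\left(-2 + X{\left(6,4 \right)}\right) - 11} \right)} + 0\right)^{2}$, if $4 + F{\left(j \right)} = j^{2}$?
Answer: $\frac{38025}{2401} \approx 15.837$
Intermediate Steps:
$X{\left(a,H \right)} = a$ ($X{\left(a,H \right)} = -2 + \left(a + 2\right) = -2 + \left(2 + a\right) = a$)
$F{\left(j \right)} = -4 + j^{2}$
$\left(F{\left(\frac{1}{\left(-2 + X{\left(6,4 \right)}\right) - 11} \right)} + 0\right)^{2} = \left(\left(-4 + \left(\frac{1}{\left(-2 + 6\right) - 11}\right)^{2}\right) + 0\right)^{2} = \left(\left(-4 + \left(\frac{1}{4 - 11}\right)^{2}\right) + 0\right)^{2} = \left(\left(-4 + \left(\frac{1}{-7}\right)^{2}\right) + 0\right)^{2} = \left(\left(-4 + \left(- \frac{1}{7}\right)^{2}\right) + 0\right)^{2} = \left(\left(-4 + \frac{1}{49}\right) + 0\right)^{2} = \left(- \frac{195}{49} + 0\right)^{2} = \left(- \frac{195}{49}\right)^{2} = \frac{38025}{2401}$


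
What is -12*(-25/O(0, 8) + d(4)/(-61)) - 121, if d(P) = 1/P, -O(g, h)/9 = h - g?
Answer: -45793/366 ≈ -125.12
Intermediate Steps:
O(g, h) = -9*h + 9*g (O(g, h) = -9*(h - g) = -9*h + 9*g)
d(P) = 1/P
-12*(-25/O(0, 8) + d(4)/(-61)) - 121 = -12*(-25/(-9*8 + 9*0) + 1/(4*(-61))) - 121 = -12*(-25/(-72 + 0) + (1/4)*(-1/61)) - 121 = -12*(-25/(-72) - 1/244) - 121 = -12*(-25*(-1/72) - 1/244) - 121 = -12*(25/72 - 1/244) - 121 = -12*1507/4392 - 121 = -1507/366 - 121 = -45793/366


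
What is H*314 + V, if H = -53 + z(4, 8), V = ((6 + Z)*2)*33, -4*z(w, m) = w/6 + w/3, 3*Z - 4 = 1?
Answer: -16293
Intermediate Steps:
Z = 5/3 (Z = 4/3 + (1/3)*1 = 4/3 + 1/3 = 5/3 ≈ 1.6667)
z(w, m) = -w/8 (z(w, m) = -(w/6 + w/3)/4 = -w/8)
V = 506 (V = ((6 + 5/3)*2)*33 = ((23/3)*2)*33 = (46/3)*33 = 506)
H = -107/2 (H = -53 - 1/8*4 = -53 - 1/2 = -107/2 ≈ -53.500)
H*314 + V = -107/2*314 + 506 = -16799 + 506 = -16293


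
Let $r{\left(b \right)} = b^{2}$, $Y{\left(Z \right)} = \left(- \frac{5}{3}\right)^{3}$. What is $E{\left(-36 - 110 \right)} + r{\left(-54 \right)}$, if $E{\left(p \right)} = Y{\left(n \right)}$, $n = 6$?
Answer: $\frac{78607}{27} \approx 2911.4$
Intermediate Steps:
$Y{\left(Z \right)} = - \frac{125}{27}$ ($Y{\left(Z \right)} = \left(\left(-5\right) \frac{1}{3}\right)^{3} = \left(- \frac{5}{3}\right)^{3} = - \frac{125}{27}$)
$E{\left(p \right)} = - \frac{125}{27}$
$E{\left(-36 - 110 \right)} + r{\left(-54 \right)} = - \frac{125}{27} + \left(-54\right)^{2} = - \frac{125}{27} + 2916 = \frac{78607}{27}$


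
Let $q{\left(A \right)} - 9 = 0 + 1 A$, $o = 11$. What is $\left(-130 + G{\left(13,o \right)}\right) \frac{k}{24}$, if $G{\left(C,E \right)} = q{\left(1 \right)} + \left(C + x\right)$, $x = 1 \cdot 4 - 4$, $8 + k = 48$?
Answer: $- \frac{535}{3} \approx -178.33$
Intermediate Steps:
$k = 40$ ($k = -8 + 48 = 40$)
$x = 0$ ($x = 4 - 4 = 0$)
$q{\left(A \right)} = 9 + A$ ($q{\left(A \right)} = 9 + \left(0 + 1 A\right) = 9 + \left(0 + A\right) = 9 + A$)
$G{\left(C,E \right)} = 10 + C$ ($G{\left(C,E \right)} = \left(9 + 1\right) + \left(C + 0\right) = 10 + C$)
$\left(-130 + G{\left(13,o \right)}\right) \frac{k}{24} = \left(-130 + \left(10 + 13\right)\right) \frac{40}{24} = \left(-130 + 23\right) 40 \cdot \frac{1}{24} = \left(-107\right) \frac{5}{3} = - \frac{535}{3}$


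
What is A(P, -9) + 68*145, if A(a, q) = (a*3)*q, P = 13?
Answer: 9509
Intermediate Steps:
A(a, q) = 3*a*q (A(a, q) = (3*a)*q = 3*a*q)
A(P, -9) + 68*145 = 3*13*(-9) + 68*145 = -351 + 9860 = 9509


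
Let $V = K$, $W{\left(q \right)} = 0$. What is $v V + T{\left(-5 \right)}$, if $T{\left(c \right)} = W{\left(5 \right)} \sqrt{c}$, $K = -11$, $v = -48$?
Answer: $528$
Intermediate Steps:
$V = -11$
$T{\left(c \right)} = 0$ ($T{\left(c \right)} = 0 \sqrt{c} = 0$)
$v V + T{\left(-5 \right)} = \left(-48\right) \left(-11\right) + 0 = 528 + 0 = 528$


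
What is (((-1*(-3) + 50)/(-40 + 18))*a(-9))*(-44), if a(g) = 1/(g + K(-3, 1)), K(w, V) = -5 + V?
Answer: -106/13 ≈ -8.1538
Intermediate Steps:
a(g) = 1/(-4 + g) (a(g) = 1/(g + (-5 + 1)) = 1/(g - 4) = 1/(-4 + g))
(((-1*(-3) + 50)/(-40 + 18))*a(-9))*(-44) = (((-1*(-3) + 50)/(-40 + 18))/(-4 - 9))*(-44) = (((3 + 50)/(-22))/(-13))*(-44) = ((53*(-1/22))*(-1/13))*(-44) = -53/22*(-1/13)*(-44) = (53/286)*(-44) = -106/13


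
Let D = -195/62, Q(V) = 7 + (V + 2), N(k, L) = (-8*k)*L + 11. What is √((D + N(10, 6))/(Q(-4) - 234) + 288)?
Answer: √58471580806/14198 ≈ 17.031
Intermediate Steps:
N(k, L) = 11 - 8*L*k (N(k, L) = -8*L*k + 11 = 11 - 8*L*k)
Q(V) = 9 + V (Q(V) = 7 + (2 + V) = 9 + V)
D = -195/62 (D = -195*1/62 = -195/62 ≈ -3.1452)
√((D + N(10, 6))/(Q(-4) - 234) + 288) = √((-195/62 + (11 - 8*6*10))/((9 - 4) - 234) + 288) = √((-195/62 + (11 - 480))/(5 - 234) + 288) = √((-195/62 - 469)/(-229) + 288) = √(-29273/62*(-1/229) + 288) = √(29273/14198 + 288) = √(4118297/14198) = √58471580806/14198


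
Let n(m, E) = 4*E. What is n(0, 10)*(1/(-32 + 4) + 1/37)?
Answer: -90/259 ≈ -0.34749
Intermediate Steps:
n(0, 10)*(1/(-32 + 4) + 1/37) = (4*10)*(1/(-32 + 4) + 1/37) = 40*(1/(-28) + 1/37) = 40*(-1/28 + 1/37) = 40*(-9/1036) = -90/259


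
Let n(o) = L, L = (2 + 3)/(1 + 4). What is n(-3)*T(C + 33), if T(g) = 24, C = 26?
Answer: 24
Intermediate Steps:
L = 1 (L = 5/5 = 5*(1/5) = 1)
n(o) = 1
n(-3)*T(C + 33) = 1*24 = 24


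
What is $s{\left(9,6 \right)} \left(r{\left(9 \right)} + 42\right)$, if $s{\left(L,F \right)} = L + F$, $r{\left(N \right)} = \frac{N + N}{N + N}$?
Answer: $645$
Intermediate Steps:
$r{\left(N \right)} = 1$ ($r{\left(N \right)} = \frac{2 N}{2 N} = 2 N \frac{1}{2 N} = 1$)
$s{\left(L,F \right)} = F + L$
$s{\left(9,6 \right)} \left(r{\left(9 \right)} + 42\right) = \left(6 + 9\right) \left(1 + 42\right) = 15 \cdot 43 = 645$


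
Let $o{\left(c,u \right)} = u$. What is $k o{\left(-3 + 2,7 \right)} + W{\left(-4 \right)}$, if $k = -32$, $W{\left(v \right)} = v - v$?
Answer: $-224$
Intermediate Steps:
$W{\left(v \right)} = 0$
$k o{\left(-3 + 2,7 \right)} + W{\left(-4 \right)} = \left(-32\right) 7 + 0 = -224 + 0 = -224$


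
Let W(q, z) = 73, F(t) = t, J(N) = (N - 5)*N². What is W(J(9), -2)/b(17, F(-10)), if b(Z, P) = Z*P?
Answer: -73/170 ≈ -0.42941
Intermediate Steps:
J(N) = N²*(-5 + N) (J(N) = (-5 + N)*N² = N²*(-5 + N))
b(Z, P) = P*Z
W(J(9), -2)/b(17, F(-10)) = 73/((-10*17)) = 73/(-170) = 73*(-1/170) = -73/170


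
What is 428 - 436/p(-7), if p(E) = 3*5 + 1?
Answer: 1603/4 ≈ 400.75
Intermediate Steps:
p(E) = 16 (p(E) = 15 + 1 = 16)
428 - 436/p(-7) = 428 - 436/16 = 428 - 436*1/16 = 428 - 109/4 = 1603/4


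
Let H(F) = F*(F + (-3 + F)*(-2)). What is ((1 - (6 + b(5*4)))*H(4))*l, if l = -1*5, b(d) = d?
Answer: 1000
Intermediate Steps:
l = -5
H(F) = F*(6 - F) (H(F) = F*(F + (6 - 2*F)) = F*(6 - F))
((1 - (6 + b(5*4)))*H(4))*l = ((1 - (6 + 5*4))*(4*(6 - 1*4)))*(-5) = ((1 - (6 + 20))*(4*(6 - 4)))*(-5) = ((1 - 1*26)*(4*2))*(-5) = ((1 - 26)*8)*(-5) = -25*8*(-5) = -200*(-5) = 1000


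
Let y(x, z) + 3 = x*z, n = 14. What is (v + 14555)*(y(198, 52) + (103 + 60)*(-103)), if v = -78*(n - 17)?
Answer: -96069344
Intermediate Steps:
v = 234 (v = -78*(14 - 17) = -78*(-3) = 234)
y(x, z) = -3 + x*z
(v + 14555)*(y(198, 52) + (103 + 60)*(-103)) = (234 + 14555)*((-3 + 198*52) + (103 + 60)*(-103)) = 14789*((-3 + 10296) + 163*(-103)) = 14789*(10293 - 16789) = 14789*(-6496) = -96069344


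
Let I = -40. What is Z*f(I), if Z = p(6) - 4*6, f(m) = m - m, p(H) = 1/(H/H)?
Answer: 0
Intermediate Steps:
p(H) = 1 (p(H) = 1/1 = 1)
f(m) = 0
Z = -23 (Z = 1 - 4*6 = 1 - 24 = -23)
Z*f(I) = -23*0 = 0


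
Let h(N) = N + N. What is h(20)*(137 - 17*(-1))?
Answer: 6160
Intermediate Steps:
h(N) = 2*N
h(20)*(137 - 17*(-1)) = (2*20)*(137 - 17*(-1)) = 40*(137 + 17) = 40*154 = 6160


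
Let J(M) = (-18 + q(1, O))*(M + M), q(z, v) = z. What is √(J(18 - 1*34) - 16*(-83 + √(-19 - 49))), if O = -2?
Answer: 4*√(117 - 2*I*√17) ≈ 43.293 - 1.5238*I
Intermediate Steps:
J(M) = -34*M (J(M) = (-18 + 1)*(M + M) = -34*M)
√(J(18 - 1*34) - 16*(-83 + √(-19 - 49))) = √(-34*(18 - 1*34) - 16*(-83 + √(-19 - 49))) = √(-34*(18 - 34) - 16*(-83 + √(-68))) = √(-34*(-16) - 16*(-83 + 2*I*√17)) = √(544 + (1328 - 32*I*√17)) = √(1872 - 32*I*√17)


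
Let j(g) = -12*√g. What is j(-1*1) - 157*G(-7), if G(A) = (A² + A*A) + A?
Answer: -14287 - 12*I ≈ -14287.0 - 12.0*I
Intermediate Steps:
G(A) = A + 2*A² (G(A) = (A² + A²) + A = 2*A² + A = A + 2*A²)
j(-1*1) - 157*G(-7) = -12*I - (-1099)*(1 + 2*(-7)) = -12*I - (-1099)*(1 - 14) = -12*I - (-1099)*(-13) = -12*I - 157*91 = -12*I - 14287 = -14287 - 12*I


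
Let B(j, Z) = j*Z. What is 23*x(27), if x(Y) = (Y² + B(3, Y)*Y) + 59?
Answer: 68425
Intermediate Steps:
B(j, Z) = Z*j
x(Y) = 59 + 4*Y² (x(Y) = (Y² + (Y*3)*Y) + 59 = (Y² + (3*Y)*Y) + 59 = (Y² + 3*Y²) + 59 = 4*Y² + 59 = 59 + 4*Y²)
23*x(27) = 23*(59 + 4*27²) = 23*(59 + 4*729) = 23*(59 + 2916) = 23*2975 = 68425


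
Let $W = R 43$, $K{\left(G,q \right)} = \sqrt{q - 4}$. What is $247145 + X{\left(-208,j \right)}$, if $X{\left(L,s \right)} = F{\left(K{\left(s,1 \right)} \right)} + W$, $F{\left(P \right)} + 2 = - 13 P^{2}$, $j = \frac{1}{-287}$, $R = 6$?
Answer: $247440$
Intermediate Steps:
$K{\left(G,q \right)} = \sqrt{-4 + q}$
$j = - \frac{1}{287} \approx -0.0034843$
$F{\left(P \right)} = -2 - 13 P^{2}$
$W = 258$ ($W = 6 \cdot 43 = 258$)
$X{\left(L,s \right)} = 295$ ($X{\left(L,s \right)} = \left(-2 - 13 \left(\sqrt{-4 + 1}\right)^{2}\right) + 258 = \left(-2 - 13 \left(\sqrt{-3}\right)^{2}\right) + 258 = \left(-2 - 13 \left(i \sqrt{3}\right)^{2}\right) + 258 = \left(-2 - -39\right) + 258 = \left(-2 + 39\right) + 258 = 37 + 258 = 295$)
$247145 + X{\left(-208,j \right)} = 247145 + 295 = 247440$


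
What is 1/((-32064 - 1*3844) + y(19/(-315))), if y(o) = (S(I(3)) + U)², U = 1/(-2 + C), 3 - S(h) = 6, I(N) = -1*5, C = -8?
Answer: -100/3589839 ≈ -2.7856e-5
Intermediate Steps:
I(N) = -5
S(h) = -3 (S(h) = 3 - 1*6 = 3 - 6 = -3)
U = -⅒ (U = 1/(-2 - 8) = 1/(-10) = -⅒ ≈ -0.10000)
y(o) = 961/100 (y(o) = (-3 - ⅒)² = (-31/10)² = 961/100)
1/((-32064 - 1*3844) + y(19/(-315))) = 1/((-32064 - 1*3844) + 961/100) = 1/((-32064 - 3844) + 961/100) = 1/(-35908 + 961/100) = 1/(-3589839/100) = -100/3589839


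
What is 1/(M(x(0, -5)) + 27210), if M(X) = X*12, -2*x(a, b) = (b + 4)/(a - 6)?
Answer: 1/27209 ≈ 3.6753e-5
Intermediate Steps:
x(a, b) = -(4 + b)/(2*(-6 + a)) (x(a, b) = -(b + 4)/(2*(a - 6)) = -(4 + b)/(2*(-6 + a)))
M(X) = 12*X
1/(M(x(0, -5)) + 27210) = 1/(12*((-4 - 1*(-5))/(2*(-6 + 0))) + 27210) = 1/(12*((1/2)*(-4 + 5)/(-6)) + 27210) = 1/(12*((1/2)*(-1/6)*1) + 27210) = 1/(12*(-1/12) + 27210) = 1/(-1 + 27210) = 1/27209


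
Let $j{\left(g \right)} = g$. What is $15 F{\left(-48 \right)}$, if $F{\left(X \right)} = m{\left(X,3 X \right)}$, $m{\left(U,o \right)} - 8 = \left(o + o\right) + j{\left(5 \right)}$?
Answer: $-4125$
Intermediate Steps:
$m{\left(U,o \right)} = 13 + 2 o$ ($m{\left(U,o \right)} = 8 + \left(\left(o + o\right) + 5\right) = 8 + \left(2 o + 5\right) = 8 + \left(5 + 2 o\right) = 13 + 2 o$)
$F{\left(X \right)} = 13 + 6 X$ ($F{\left(X \right)} = 13 + 2 \cdot 3 X = 13 + 6 X$)
$15 F{\left(-48 \right)} = 15 \left(13 + 6 \left(-48\right)\right) = 15 \left(13 - 288\right) = 15 \left(-275\right) = -4125$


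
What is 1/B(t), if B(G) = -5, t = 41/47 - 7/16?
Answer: -⅕ ≈ -0.20000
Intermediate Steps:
t = 327/752 (t = 41*(1/47) - 7*1/16 = 41/47 - 7/16 = 327/752 ≈ 0.43484)
1/B(t) = 1/(-5) = -⅕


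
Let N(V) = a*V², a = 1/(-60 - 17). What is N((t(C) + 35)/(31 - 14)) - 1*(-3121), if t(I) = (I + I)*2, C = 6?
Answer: 69448132/22253 ≈ 3120.8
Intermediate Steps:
a = -1/77 (a = 1/(-77) = -1/77 ≈ -0.012987)
t(I) = 4*I (t(I) = (2*I)*2 = 4*I)
N(V) = -V²/77
N((t(C) + 35)/(31 - 14)) - 1*(-3121) = -(4*6 + 35)²/(31 - 14)²/77 - 1*(-3121) = -(24 + 35)²/289/77 + 3121 = -(59*(1/17))²/77 + 3121 = -(59/17)²/77 + 3121 = -1/77*3481/289 + 3121 = -3481/22253 + 3121 = 69448132/22253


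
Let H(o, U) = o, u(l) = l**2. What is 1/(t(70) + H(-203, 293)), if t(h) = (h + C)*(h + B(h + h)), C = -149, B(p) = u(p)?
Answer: -1/1554133 ≈ -6.4345e-7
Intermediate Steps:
B(p) = p**2
t(h) = (-149 + h)*(h + 4*h**2) (t(h) = (h - 149)*(h + (h + h)**2) = (-149 + h)*(h + (2*h)**2) = (-149 + h)*(h + 4*h**2))
1/(t(70) + H(-203, 293)) = 1/(70*(-149 - 595*70 + 4*70**2) - 203) = 1/(70*(-149 - 41650 + 4*4900) - 203) = 1/(70*(-149 - 41650 + 19600) - 203) = 1/(70*(-22199) - 203) = 1/(-1553930 - 203) = 1/(-1554133) = -1/1554133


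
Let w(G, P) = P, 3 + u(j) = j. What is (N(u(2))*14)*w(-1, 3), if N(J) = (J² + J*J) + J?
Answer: 42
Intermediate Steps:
u(j) = -3 + j
N(J) = J + 2*J² (N(J) = (J² + J²) + J = 2*J² + J = J + 2*J²)
(N(u(2))*14)*w(-1, 3) = (((-3 + 2)*(1 + 2*(-3 + 2)))*14)*3 = (-(1 + 2*(-1))*14)*3 = (-(1 - 2)*14)*3 = (-1*(-1)*14)*3 = (1*14)*3 = 14*3 = 42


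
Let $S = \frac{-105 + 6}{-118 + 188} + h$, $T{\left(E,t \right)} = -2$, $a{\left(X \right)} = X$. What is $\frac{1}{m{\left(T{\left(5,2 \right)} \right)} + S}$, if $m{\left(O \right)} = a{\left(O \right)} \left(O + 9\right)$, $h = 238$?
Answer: $\frac{70}{15581} \approx 0.0044926$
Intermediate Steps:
$m{\left(O \right)} = O \left(9 + O\right)$ ($m{\left(O \right)} = O \left(O + 9\right) = O \left(9 + O\right)$)
$S = \frac{16561}{70}$ ($S = \frac{-105 + 6}{-118 + 188} + 238 = - \frac{99}{70} + 238 = \frac{16561}{70} \approx 236.59$)
$\frac{1}{m{\left(T{\left(5,2 \right)} \right)} + S} = \frac{1}{- 2 \left(9 - 2\right) + \frac{16561}{70}} = \frac{1}{\left(-2\right) 7 + \frac{16561}{70}} = \frac{1}{-14 + \frac{16561}{70}} = \frac{1}{\frac{15581}{70}} = \frac{70}{15581}$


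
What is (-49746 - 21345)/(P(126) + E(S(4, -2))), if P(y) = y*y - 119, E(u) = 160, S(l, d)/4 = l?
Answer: -71091/15917 ≈ -4.4664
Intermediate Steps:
S(l, d) = 4*l
P(y) = -119 + y**2 (P(y) = y**2 - 119 = -119 + y**2)
(-49746 - 21345)/(P(126) + E(S(4, -2))) = (-49746 - 21345)/((-119 + 126**2) + 160) = -71091/((-119 + 15876) + 160) = -71091/(15757 + 160) = -71091/15917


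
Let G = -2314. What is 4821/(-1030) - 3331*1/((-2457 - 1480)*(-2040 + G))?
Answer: -20660889247/4413987235 ≈ -4.6808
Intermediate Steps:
4821/(-1030) - 3331*1/((-2457 - 1480)*(-2040 + G)) = 4821/(-1030) - 3331*1/((-2457 - 1480)*(-2040 - 2314)) = 4821*(-1/1030) - 3331/((-4354*(-3937))) = -4821/1030 - 3331/17141698 = -20660889247/4413987235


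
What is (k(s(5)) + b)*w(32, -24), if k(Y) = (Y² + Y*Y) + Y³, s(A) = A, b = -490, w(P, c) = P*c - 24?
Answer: 249480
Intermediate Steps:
w(P, c) = -24 + P*c
k(Y) = Y³ + 2*Y² (k(Y) = (Y² + Y²) + Y³ = 2*Y² + Y³ = Y³ + 2*Y²)
(k(s(5)) + b)*w(32, -24) = (5²*(2 + 5) - 490)*(-24 + 32*(-24)) = (25*7 - 490)*(-24 - 768) = (175 - 490)*(-792) = -315*(-792) = 249480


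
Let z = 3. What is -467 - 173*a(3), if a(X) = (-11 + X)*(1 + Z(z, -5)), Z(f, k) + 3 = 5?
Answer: 3685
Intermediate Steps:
Z(f, k) = 2 (Z(f, k) = -3 + 5 = 2)
a(X) = -33 + 3*X (a(X) = (-11 + X)*(1 + 2) = (-11 + X)*3 = -33 + 3*X)
-467 - 173*a(3) = -467 - 173*(-33 + 3*3) = -467 - 173*(-33 + 9) = -467 - 173*(-24) = -467 + 4152 = 3685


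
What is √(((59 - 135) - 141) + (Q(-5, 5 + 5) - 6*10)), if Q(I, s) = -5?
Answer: I*√282 ≈ 16.793*I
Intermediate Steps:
√(((59 - 135) - 141) + (Q(-5, 5 + 5) - 6*10)) = √(((59 - 135) - 141) + (-5 - 6*10)) = √((-76 - 141) + (-5 - 60)) = √(-217 - 65) = √(-282) = I*√282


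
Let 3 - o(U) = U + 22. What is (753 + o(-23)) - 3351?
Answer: -2594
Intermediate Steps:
o(U) = -19 - U (o(U) = 3 - (U + 22) = 3 - (22 + U) = 3 + (-22 - U) = -19 - U)
(753 + o(-23)) - 3351 = (753 + (-19 - 1*(-23))) - 3351 = (753 + (-19 + 23)) - 3351 = (753 + 4) - 3351 = 757 - 3351 = -2594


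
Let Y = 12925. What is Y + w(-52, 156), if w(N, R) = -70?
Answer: 12855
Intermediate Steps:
Y + w(-52, 156) = 12925 - 70 = 12855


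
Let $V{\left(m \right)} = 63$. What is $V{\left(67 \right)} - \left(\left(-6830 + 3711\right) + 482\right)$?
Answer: $2700$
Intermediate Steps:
$V{\left(67 \right)} - \left(\left(-6830 + 3711\right) + 482\right) = 63 - \left(\left(-6830 + 3711\right) + 482\right) = 63 - \left(-3119 + 482\right) = 63 - -2637 = 63 + 2637 = 2700$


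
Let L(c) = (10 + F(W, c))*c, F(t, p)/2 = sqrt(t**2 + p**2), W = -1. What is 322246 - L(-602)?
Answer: 328266 + 1204*sqrt(362405) ≈ 1.0531e+6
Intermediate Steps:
F(t, p) = 2*sqrt(p**2 + t**2) (F(t, p) = 2*sqrt(t**2 + p**2) = 2*sqrt(p**2 + t**2))
L(c) = c*(10 + 2*sqrt(1 + c**2)) (L(c) = (10 + 2*sqrt(c**2 + (-1)**2))*c = (10 + 2*sqrt(c**2 + 1))*c = (10 + 2*sqrt(1 + c**2))*c = c*(10 + 2*sqrt(1 + c**2)))
322246 - L(-602) = 322246 - 2*(-602)*(5 + sqrt(1 + (-602)**2)) = 322246 - 2*(-602)*(5 + sqrt(1 + 362404)) = 322246 - 2*(-602)*(5 + sqrt(362405)) = 322246 - (-6020 - 1204*sqrt(362405)) = 322246 + (6020 + 1204*sqrt(362405)) = 328266 + 1204*sqrt(362405)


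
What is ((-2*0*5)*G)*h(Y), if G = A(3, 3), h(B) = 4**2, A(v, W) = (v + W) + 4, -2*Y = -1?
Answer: 0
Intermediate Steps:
Y = 1/2 (Y = -1/2*(-1) = 1/2 ≈ 0.50000)
A(v, W) = 4 + W + v (A(v, W) = (W + v) + 4 = 4 + W + v)
h(B) = 16
G = 10 (G = 4 + 3 + 3 = 10)
((-2*0*5)*G)*h(Y) = ((-2*0*5)*10)*16 = ((0*5)*10)*16 = (0*10)*16 = 0*16 = 0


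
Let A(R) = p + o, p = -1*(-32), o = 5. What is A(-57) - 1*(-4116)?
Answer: 4153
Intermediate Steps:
p = 32
A(R) = 37 (A(R) = 32 + 5 = 37)
A(-57) - 1*(-4116) = 37 - 1*(-4116) = 37 + 4116 = 4153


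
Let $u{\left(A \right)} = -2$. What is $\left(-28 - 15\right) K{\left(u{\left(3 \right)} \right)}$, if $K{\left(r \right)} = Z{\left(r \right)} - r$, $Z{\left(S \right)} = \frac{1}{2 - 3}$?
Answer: $-43$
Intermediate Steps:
$Z{\left(S \right)} = -1$ ($Z{\left(S \right)} = \frac{1}{-1} = -1$)
$K{\left(r \right)} = -1 - r$
$\left(-28 - 15\right) K{\left(u{\left(3 \right)} \right)} = \left(-28 - 15\right) \left(-1 - -2\right) = - 43 \left(-1 + 2\right) = \left(-43\right) 1 = -43$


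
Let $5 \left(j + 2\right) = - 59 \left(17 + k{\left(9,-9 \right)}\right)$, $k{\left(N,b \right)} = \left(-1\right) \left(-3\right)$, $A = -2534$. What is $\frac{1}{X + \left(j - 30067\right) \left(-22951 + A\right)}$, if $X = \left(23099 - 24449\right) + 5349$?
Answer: $\frac{1}{772326924} \approx 1.2948 \cdot 10^{-9}$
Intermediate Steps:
$k{\left(N,b \right)} = 3$
$X = 3999$ ($X = -1350 + 5349 = 3999$)
$j = -238$ ($j = -2 + \frac{\left(-59\right) \left(17 + 3\right)}{5} = -2 + \frac{\left(-59\right) 20}{5} = -2 + \frac{1}{5} \left(-1180\right) = -2 - 236 = -238$)
$\frac{1}{X + \left(j - 30067\right) \left(-22951 + A\right)} = \frac{1}{3999 + \left(-238 - 30067\right) \left(-22951 - 2534\right)} = \frac{1}{3999 - -772322925} = \frac{1}{3999 + 772322925} = \frac{1}{772326924}$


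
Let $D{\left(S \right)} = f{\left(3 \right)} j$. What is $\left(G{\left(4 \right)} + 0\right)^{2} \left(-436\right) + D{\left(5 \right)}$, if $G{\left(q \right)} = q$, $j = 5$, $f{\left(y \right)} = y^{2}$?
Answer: $-6931$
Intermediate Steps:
$D{\left(S \right)} = 45$ ($D{\left(S \right)} = 3^{2} \cdot 5 = 9 \cdot 5 = 45$)
$\left(G{\left(4 \right)} + 0\right)^{2} \left(-436\right) + D{\left(5 \right)} = \left(4 + 0\right)^{2} \left(-436\right) + 45 = 4^{2} \left(-436\right) + 45 = 16 \left(-436\right) + 45 = -6976 + 45 = -6931$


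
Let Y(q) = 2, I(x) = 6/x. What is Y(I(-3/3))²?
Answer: 4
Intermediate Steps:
Y(I(-3/3))² = 2² = 4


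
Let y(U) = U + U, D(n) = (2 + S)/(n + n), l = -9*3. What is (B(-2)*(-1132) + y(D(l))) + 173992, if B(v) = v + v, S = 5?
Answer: 4820033/27 ≈ 1.7852e+5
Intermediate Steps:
l = -27
B(v) = 2*v
D(n) = 7/(2*n) (D(n) = (2 + 5)/(n + n) = 7/((2*n)) = 7*(1/(2*n)) = 7/(2*n))
y(U) = 2*U
(B(-2)*(-1132) + y(D(l))) + 173992 = ((2*(-2))*(-1132) + 2*((7/2)/(-27))) + 173992 = (-4*(-1132) + 2*((7/2)*(-1/27))) + 173992 = (4528 + 2*(-7/54)) + 173992 = (4528 - 7/27) + 173992 = 122249/27 + 173992 = 4820033/27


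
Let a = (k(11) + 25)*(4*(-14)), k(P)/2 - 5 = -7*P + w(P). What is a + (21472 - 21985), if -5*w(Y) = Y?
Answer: 31987/5 ≈ 6397.4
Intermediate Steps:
w(Y) = -Y/5
k(P) = 10 - 72*P/5 (k(P) = 10 + 2*(-7*P - P/5) = 10 + 2*(-36*P/5) = 10 - 72*P/5)
a = 34552/5 (a = ((10 - 72/5*11) + 25)*(4*(-14)) = ((10 - 792/5) + 25)*(-56) = (-742/5 + 25)*(-56) = -617/5*(-56) = 34552/5 ≈ 6910.4)
a + (21472 - 21985) = 34552/5 + (21472 - 21985) = 34552/5 - 513 = 31987/5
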